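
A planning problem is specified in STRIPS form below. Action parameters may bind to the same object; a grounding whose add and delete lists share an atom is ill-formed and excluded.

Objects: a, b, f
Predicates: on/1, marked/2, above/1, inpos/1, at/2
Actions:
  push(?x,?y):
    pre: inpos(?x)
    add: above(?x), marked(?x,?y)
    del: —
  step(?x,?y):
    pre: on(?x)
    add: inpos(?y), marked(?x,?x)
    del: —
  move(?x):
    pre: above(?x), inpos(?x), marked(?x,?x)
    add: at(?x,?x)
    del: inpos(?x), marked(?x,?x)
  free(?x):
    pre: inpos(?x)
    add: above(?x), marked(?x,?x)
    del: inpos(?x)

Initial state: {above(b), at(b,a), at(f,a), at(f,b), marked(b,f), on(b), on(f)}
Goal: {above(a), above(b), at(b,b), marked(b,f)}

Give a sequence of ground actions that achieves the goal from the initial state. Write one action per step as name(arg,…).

1. step(b,a)  →  {above(b), at(b,a), at(f,a), at(f,b), inpos(a), marked(b,b), marked(b,f), on(b), on(f)}
2. push(a,a)  →  {above(a), above(b), at(b,a), at(f,a), at(f,b), inpos(a), marked(a,a), marked(b,b), marked(b,f), on(b), on(f)}
3. step(b,b)  →  {above(a), above(b), at(b,a), at(f,a), at(f,b), inpos(a), inpos(b), marked(a,a), marked(b,b), marked(b,f), on(b), on(f)}
4. move(b)  →  {above(a), above(b), at(b,a), at(b,b), at(f,a), at(f,b), inpos(a), marked(a,a), marked(b,f), on(b), on(f)}

step(b,a); push(a,a); step(b,b); move(b)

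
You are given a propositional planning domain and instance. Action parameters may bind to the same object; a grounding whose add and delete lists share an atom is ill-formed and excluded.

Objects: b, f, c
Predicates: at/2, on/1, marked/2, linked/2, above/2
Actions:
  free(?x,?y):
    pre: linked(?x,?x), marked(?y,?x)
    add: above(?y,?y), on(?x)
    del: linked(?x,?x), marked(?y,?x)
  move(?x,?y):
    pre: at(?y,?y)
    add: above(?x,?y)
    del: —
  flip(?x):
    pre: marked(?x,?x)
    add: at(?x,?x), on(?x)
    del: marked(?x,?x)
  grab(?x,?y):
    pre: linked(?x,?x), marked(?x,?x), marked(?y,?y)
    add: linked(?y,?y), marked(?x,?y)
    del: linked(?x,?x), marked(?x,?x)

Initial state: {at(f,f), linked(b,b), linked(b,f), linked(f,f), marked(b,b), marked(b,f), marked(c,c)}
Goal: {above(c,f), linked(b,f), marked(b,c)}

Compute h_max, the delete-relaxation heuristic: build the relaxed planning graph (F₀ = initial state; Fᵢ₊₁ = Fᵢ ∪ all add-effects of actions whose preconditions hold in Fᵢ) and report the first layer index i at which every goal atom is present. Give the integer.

1

F0 = init (7 atoms)
F1 = F0 ∪ {above(b,b), above(b,f), above(c,f), above(f,f), at(b,b), at(c,c), linked(c,c), marked(b,c), on(b), on(c), on(f)}  (18 atoms)
goal ⊆ F1  ⇒  h_max = 1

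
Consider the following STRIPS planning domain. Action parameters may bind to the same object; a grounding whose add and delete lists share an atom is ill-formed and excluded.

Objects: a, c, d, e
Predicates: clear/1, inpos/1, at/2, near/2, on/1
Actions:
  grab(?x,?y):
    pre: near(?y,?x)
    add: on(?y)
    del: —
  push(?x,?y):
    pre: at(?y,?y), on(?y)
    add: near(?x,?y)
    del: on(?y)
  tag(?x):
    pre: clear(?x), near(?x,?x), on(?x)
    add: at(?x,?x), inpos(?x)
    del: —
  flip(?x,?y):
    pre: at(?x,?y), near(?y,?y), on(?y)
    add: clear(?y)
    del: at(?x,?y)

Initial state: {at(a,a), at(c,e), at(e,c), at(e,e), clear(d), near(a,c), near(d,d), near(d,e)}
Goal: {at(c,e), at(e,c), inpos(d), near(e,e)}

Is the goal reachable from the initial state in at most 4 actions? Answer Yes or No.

1. grab(d,d)  →  {at(a,a), at(c,e), at(e,c), at(e,e), clear(d), near(a,c), near(d,d), near(d,e), on(d)}
2. tag(d)  →  {at(a,a), at(c,e), at(d,d), at(e,c), at(e,e), clear(d), inpos(d), near(a,c), near(d,d), near(d,e), on(d)}
3. push(e,d)  →  {at(a,a), at(c,e), at(d,d), at(e,c), at(e,e), clear(d), inpos(d), near(a,c), near(d,d), near(d,e), near(e,d)}
4. grab(d,e)  →  {at(a,a), at(c,e), at(d,d), at(e,c), at(e,e), clear(d), inpos(d), near(a,c), near(d,d), near(d,e), near(e,d), on(e)}
5. push(e,e)  →  {at(a,a), at(c,e), at(d,d), at(e,c), at(e,e), clear(d), inpos(d), near(a,c), near(d,d), near(d,e), near(e,d), near(e,e)}
optimal plan length = 5; 5 > 4

No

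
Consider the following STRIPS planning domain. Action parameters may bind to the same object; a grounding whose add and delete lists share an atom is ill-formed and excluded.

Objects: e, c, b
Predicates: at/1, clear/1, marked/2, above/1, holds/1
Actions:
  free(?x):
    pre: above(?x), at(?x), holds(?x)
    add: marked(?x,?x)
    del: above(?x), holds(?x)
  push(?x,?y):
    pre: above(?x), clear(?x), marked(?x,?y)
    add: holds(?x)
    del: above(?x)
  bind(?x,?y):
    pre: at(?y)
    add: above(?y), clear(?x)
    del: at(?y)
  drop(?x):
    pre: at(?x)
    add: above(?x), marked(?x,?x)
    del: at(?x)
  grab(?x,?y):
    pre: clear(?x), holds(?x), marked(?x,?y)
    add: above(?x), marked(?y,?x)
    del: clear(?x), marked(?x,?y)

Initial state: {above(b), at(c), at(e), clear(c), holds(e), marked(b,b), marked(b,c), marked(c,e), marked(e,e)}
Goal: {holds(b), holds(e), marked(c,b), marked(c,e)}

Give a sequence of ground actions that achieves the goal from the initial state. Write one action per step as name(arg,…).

1. bind(b,e)  →  {above(b), above(e), at(c), clear(b), clear(c), holds(e), marked(b,b), marked(b,c), marked(c,e), marked(e,e)}
2. push(b,c)  →  {above(e), at(c), clear(b), clear(c), holds(b), holds(e), marked(b,b), marked(b,c), marked(c,e), marked(e,e)}
3. grab(b,c)  →  {above(b), above(e), at(c), clear(c), holds(b), holds(e), marked(b,b), marked(c,b), marked(c,e), marked(e,e)}

bind(b,e); push(b,c); grab(b,c)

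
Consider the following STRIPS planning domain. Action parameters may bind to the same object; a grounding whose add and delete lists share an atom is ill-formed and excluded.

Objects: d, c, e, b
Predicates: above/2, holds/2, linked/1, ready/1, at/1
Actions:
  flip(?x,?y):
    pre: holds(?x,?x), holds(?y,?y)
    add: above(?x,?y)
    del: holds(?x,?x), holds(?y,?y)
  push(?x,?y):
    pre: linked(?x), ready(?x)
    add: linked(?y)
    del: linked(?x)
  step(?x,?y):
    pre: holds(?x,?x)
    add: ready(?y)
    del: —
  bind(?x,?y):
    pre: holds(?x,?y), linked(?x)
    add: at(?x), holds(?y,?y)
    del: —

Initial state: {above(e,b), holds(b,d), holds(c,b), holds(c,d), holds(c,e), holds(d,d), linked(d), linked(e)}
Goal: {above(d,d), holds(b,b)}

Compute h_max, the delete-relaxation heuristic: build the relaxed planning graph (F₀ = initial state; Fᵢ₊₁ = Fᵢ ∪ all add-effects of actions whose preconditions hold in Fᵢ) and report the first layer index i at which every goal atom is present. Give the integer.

3

F0 = init (8 atoms)
F1 = F0 ∪ {above(d,d), at(d), ready(b), ready(c), ready(d), ready(e)}  (14 atoms)
F2 = F1 ∪ {linked(b), linked(c)}  (16 atoms)
F3 = F2 ∪ {at(b), at(c), holds(b,b), holds(e,e)}  (20 atoms)
goal ⊆ F3  ⇒  h_max = 3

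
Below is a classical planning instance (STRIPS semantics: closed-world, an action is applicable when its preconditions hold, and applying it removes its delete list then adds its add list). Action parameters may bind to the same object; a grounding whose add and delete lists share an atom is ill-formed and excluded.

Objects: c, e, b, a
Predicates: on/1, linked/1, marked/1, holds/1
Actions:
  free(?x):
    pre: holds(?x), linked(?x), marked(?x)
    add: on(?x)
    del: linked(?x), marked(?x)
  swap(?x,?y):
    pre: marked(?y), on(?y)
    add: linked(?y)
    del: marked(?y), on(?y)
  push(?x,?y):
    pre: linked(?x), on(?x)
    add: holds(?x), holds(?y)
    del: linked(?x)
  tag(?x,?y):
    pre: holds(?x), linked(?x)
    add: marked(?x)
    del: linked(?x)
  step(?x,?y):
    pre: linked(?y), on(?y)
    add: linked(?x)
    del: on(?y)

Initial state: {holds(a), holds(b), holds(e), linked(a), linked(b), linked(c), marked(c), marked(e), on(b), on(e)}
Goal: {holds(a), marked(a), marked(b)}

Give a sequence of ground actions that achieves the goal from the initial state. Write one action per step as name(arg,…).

tag(b,c); tag(a,c)

1. tag(b,c)  →  {holds(a), holds(b), holds(e), linked(a), linked(c), marked(b), marked(c), marked(e), on(b), on(e)}
2. tag(a,c)  →  {holds(a), holds(b), holds(e), linked(c), marked(a), marked(b), marked(c), marked(e), on(b), on(e)}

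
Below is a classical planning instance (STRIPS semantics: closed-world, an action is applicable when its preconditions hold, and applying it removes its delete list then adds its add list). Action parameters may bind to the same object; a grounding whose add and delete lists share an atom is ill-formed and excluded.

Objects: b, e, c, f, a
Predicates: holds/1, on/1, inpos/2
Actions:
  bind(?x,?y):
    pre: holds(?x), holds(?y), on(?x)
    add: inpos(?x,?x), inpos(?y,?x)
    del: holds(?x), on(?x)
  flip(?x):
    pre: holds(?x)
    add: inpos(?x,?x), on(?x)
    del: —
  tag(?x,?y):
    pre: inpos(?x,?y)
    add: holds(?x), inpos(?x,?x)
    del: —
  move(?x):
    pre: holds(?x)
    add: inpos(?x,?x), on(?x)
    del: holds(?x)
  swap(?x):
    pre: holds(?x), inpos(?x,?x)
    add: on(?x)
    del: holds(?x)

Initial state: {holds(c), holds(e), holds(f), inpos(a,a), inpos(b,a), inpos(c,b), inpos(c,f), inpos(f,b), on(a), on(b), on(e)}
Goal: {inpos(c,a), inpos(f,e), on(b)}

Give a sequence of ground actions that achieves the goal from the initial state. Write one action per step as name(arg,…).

1. bind(e,f)  →  {holds(c), holds(f), inpos(a,a), inpos(b,a), inpos(c,b), inpos(c,f), inpos(e,e), inpos(f,b), inpos(f,e), on(a), on(b)}
2. tag(a,a)  →  {holds(a), holds(c), holds(f), inpos(a,a), inpos(b,a), inpos(c,b), inpos(c,f), inpos(e,e), inpos(f,b), inpos(f,e), on(a), on(b)}
3. bind(a,c)  →  {holds(c), holds(f), inpos(a,a), inpos(b,a), inpos(c,a), inpos(c,b), inpos(c,f), inpos(e,e), inpos(f,b), inpos(f,e), on(b)}

bind(e,f); tag(a,a); bind(a,c)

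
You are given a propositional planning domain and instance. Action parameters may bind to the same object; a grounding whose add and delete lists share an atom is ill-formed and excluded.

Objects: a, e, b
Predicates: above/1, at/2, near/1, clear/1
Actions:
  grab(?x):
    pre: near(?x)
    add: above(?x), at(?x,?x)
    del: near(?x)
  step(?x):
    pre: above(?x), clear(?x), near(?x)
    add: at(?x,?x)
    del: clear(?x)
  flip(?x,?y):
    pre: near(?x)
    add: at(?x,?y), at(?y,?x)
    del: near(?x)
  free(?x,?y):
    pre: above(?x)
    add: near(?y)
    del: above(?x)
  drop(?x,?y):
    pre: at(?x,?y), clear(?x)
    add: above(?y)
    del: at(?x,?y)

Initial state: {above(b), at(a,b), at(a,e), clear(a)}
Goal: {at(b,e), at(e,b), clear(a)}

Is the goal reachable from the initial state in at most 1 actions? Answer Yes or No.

1. free(b,e)  →  {at(a,b), at(a,e), clear(a), near(e)}
2. flip(e,b)  →  {at(a,b), at(a,e), at(b,e), at(e,b), clear(a)}
optimal plan length = 2; 2 > 1

No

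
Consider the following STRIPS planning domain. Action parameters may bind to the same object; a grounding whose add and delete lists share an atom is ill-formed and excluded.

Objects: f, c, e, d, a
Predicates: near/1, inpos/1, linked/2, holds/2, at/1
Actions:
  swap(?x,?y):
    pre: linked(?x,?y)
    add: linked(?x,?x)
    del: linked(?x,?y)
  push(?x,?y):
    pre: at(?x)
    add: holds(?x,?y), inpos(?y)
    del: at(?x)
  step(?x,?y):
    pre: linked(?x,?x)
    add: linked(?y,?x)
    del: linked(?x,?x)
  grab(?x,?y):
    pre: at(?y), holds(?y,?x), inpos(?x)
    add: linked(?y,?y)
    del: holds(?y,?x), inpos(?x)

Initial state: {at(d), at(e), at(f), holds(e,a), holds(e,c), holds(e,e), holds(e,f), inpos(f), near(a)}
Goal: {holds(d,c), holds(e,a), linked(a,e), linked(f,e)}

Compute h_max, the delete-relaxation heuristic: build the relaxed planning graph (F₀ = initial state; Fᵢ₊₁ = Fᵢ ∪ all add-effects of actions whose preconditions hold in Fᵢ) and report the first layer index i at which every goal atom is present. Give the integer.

2

F0 = init (9 atoms)
F1 = F0 ∪ {holds(d,a), holds(d,c), holds(d,d), holds(d,e), holds(d,f), holds(e,d), holds(f,a), holds(f,c), holds(f,d), holds(f,e), holds(f,f), inpos(a), inpos(c), inpos(d), inpos(e), linked(e,e)}  (25 atoms)
F2 = F1 ∪ {linked(a,e), linked(c,e), linked(d,d), linked(d,e), linked(f,e), linked(f,f)}  (31 atoms)
goal ⊆ F2  ⇒  h_max = 2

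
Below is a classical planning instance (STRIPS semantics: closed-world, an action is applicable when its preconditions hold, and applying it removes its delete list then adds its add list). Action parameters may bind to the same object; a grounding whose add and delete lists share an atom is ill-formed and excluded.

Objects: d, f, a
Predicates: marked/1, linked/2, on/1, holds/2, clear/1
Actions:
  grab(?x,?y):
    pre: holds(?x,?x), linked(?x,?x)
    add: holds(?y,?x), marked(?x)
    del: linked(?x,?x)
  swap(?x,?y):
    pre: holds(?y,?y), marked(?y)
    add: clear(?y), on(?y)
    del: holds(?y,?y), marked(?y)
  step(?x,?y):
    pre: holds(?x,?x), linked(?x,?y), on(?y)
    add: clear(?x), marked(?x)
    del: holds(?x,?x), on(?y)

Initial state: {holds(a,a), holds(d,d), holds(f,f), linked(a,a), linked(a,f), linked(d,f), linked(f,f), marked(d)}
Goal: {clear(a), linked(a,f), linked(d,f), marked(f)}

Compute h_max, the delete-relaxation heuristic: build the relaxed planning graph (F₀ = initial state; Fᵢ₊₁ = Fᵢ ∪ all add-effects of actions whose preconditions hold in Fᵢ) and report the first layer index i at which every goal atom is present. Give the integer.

2

F0 = init (8 atoms)
F1 = F0 ∪ {clear(d), holds(a,f), holds(d,a), holds(d,f), holds(f,a), marked(a), marked(f), on(d)}  (16 atoms)
F2 = F1 ∪ {clear(a), clear(f), on(a), on(f)}  (20 atoms)
goal ⊆ F2  ⇒  h_max = 2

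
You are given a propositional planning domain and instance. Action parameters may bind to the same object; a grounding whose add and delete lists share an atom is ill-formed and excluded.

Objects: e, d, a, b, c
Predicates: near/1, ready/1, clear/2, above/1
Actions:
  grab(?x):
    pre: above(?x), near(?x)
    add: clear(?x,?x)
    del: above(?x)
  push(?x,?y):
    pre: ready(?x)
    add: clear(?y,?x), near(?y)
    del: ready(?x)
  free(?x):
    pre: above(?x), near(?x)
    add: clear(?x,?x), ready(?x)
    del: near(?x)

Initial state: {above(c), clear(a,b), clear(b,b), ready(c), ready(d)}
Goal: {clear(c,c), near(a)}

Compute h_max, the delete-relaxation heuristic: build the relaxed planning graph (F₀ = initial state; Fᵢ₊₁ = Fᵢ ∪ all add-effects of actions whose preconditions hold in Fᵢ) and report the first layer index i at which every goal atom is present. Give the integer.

1

F0 = init (5 atoms)
F1 = F0 ∪ {clear(a,c), clear(a,d), clear(b,c), clear(b,d), clear(c,c), clear(c,d), clear(d,c), clear(d,d), clear(e,c), clear(e,d), near(a), near(b), near(c), near(d), near(e)}  (20 atoms)
goal ⊆ F1  ⇒  h_max = 1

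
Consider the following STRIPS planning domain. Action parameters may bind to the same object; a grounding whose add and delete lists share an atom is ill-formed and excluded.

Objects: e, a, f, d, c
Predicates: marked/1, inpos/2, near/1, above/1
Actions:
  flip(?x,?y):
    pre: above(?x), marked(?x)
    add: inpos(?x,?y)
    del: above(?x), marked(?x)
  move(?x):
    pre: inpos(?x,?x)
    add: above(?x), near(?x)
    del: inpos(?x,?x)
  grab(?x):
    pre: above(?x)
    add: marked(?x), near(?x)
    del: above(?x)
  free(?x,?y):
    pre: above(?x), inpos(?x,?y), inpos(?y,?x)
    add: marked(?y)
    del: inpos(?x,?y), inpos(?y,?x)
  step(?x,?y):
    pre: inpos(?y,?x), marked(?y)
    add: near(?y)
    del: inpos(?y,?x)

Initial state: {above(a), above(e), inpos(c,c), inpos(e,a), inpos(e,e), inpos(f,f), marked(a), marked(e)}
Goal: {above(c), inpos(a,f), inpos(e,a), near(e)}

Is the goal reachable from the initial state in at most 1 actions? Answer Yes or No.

No

1. flip(a,f)  →  {above(e), inpos(a,f), inpos(c,c), inpos(e,a), inpos(e,e), inpos(f,f), marked(e)}
2. move(e)  →  {above(e), inpos(a,f), inpos(c,c), inpos(e,a), inpos(f,f), marked(e), near(e)}
3. move(c)  →  {above(c), above(e), inpos(a,f), inpos(e,a), inpos(f,f), marked(e), near(c), near(e)}
optimal plan length = 3; 3 > 1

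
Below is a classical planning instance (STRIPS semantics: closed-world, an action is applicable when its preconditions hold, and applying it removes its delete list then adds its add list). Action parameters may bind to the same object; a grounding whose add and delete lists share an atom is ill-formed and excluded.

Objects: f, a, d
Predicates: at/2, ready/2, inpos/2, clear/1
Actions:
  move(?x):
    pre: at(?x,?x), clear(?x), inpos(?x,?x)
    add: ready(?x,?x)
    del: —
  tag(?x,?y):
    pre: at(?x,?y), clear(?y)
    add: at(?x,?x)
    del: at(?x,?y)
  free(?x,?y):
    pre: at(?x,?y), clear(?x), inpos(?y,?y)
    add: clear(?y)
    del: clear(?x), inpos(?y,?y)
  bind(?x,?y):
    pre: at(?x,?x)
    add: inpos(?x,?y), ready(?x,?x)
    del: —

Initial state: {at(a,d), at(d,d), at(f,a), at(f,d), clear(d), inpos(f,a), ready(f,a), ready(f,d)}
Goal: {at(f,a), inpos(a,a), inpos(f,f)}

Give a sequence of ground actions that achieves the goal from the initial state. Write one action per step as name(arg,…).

tag(f,d); tag(a,d); bind(f,f); bind(a,a)

1. tag(f,d)  →  {at(a,d), at(d,d), at(f,a), at(f,f), clear(d), inpos(f,a), ready(f,a), ready(f,d)}
2. tag(a,d)  →  {at(a,a), at(d,d), at(f,a), at(f,f), clear(d), inpos(f,a), ready(f,a), ready(f,d)}
3. bind(f,f)  →  {at(a,a), at(d,d), at(f,a), at(f,f), clear(d), inpos(f,a), inpos(f,f), ready(f,a), ready(f,d), ready(f,f)}
4. bind(a,a)  →  {at(a,a), at(d,d), at(f,a), at(f,f), clear(d), inpos(a,a), inpos(f,a), inpos(f,f), ready(a,a), ready(f,a), ready(f,d), ready(f,f)}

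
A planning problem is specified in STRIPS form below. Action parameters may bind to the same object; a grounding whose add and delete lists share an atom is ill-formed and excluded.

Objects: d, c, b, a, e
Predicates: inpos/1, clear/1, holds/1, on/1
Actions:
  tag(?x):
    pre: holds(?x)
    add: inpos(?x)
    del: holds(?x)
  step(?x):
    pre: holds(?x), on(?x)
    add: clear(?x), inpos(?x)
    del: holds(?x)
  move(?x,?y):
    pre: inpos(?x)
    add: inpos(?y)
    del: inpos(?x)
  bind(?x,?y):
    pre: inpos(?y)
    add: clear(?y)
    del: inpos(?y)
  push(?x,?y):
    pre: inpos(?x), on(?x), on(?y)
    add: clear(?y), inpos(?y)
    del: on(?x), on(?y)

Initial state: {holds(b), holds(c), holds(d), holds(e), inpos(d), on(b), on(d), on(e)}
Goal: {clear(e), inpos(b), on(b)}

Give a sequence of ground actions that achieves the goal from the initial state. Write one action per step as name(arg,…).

tag(b); step(e)

1. tag(b)  →  {holds(c), holds(d), holds(e), inpos(b), inpos(d), on(b), on(d), on(e)}
2. step(e)  →  {clear(e), holds(c), holds(d), inpos(b), inpos(d), inpos(e), on(b), on(d), on(e)}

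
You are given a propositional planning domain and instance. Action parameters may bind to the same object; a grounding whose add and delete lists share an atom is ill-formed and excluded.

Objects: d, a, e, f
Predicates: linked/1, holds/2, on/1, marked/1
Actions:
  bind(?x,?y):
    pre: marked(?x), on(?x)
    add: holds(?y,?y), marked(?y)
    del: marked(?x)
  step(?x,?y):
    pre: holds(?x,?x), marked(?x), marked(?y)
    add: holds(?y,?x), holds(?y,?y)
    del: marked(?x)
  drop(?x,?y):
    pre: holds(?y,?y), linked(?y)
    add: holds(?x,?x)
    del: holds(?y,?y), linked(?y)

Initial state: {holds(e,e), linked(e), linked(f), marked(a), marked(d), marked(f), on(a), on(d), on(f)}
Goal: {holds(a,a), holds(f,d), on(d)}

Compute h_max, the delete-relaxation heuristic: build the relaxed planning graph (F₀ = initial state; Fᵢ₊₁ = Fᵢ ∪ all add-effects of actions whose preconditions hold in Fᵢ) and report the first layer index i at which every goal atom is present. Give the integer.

2

F0 = init (9 atoms)
F1 = F0 ∪ {holds(a,a), holds(d,d), holds(f,f), marked(e)}  (13 atoms)
F2 = F1 ∪ {holds(a,d), holds(a,e), holds(a,f), holds(d,a), holds(d,e), holds(d,f), holds(e,a), holds(e,d), holds(e,f), holds(f,a), holds(f,d), holds(f,e)}  (25 atoms)
goal ⊆ F2  ⇒  h_max = 2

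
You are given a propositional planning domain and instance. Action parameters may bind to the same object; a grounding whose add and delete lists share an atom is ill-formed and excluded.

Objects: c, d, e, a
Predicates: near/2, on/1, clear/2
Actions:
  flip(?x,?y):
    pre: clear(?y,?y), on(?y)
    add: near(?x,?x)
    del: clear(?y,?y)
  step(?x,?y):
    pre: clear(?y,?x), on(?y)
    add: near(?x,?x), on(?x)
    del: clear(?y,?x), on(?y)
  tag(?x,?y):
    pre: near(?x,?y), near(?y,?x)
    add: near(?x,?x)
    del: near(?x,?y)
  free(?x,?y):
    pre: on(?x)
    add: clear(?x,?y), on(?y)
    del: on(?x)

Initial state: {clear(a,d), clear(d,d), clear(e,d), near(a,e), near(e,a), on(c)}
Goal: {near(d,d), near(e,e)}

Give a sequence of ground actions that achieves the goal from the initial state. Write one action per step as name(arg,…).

1. tag(e,a)  →  {clear(a,d), clear(d,d), clear(e,d), near(a,e), near(e,e), on(c)}
2. free(c,d)  →  {clear(a,d), clear(c,d), clear(d,d), clear(e,d), near(a,e), near(e,e), on(d)}
3. flip(d,d)  →  {clear(a,d), clear(c,d), clear(e,d), near(a,e), near(d,d), near(e,e), on(d)}

tag(e,a); free(c,d); flip(d,d)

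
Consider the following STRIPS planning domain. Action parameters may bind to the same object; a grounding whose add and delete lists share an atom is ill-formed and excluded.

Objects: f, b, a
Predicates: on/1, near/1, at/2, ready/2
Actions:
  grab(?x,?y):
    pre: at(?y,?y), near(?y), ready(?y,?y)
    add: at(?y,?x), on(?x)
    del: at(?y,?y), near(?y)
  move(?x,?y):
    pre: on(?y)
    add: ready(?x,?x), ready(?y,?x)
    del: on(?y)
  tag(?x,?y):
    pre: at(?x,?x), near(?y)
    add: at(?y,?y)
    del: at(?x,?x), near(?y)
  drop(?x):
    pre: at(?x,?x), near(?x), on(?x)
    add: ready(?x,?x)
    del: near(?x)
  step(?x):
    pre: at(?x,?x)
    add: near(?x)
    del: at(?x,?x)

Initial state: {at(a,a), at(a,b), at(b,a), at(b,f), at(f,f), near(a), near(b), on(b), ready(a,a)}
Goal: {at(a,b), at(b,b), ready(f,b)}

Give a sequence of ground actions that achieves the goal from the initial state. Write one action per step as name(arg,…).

1. grab(f,a)  →  {at(a,b), at(a,f), at(b,a), at(b,f), at(f,f), near(b), on(b), on(f), ready(a,a)}
2. move(b,f)  →  {at(a,b), at(a,f), at(b,a), at(b,f), at(f,f), near(b), on(b), ready(a,a), ready(b,b), ready(f,b)}
3. tag(f,b)  →  {at(a,b), at(a,f), at(b,a), at(b,b), at(b,f), on(b), ready(a,a), ready(b,b), ready(f,b)}

grab(f,a); move(b,f); tag(f,b)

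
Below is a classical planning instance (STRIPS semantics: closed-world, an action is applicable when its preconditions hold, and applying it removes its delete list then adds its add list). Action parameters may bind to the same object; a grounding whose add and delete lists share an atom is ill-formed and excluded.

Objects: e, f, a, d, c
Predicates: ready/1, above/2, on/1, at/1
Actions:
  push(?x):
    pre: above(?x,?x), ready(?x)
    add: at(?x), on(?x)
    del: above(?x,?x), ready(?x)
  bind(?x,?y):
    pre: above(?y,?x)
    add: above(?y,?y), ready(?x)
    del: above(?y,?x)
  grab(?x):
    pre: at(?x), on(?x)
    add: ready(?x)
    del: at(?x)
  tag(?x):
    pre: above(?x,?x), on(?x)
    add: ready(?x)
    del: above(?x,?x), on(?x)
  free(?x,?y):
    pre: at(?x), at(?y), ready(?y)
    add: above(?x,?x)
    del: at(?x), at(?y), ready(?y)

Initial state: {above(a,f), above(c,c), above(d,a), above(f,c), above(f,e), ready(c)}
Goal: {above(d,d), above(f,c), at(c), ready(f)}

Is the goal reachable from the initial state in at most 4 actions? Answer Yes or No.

1. push(c)  →  {above(a,f), above(d,a), above(f,c), above(f,e), at(c), on(c)}
2. bind(f,a)  →  {above(a,a), above(d,a), above(f,c), above(f,e), at(c), on(c), ready(f)}
3. bind(a,d)  →  {above(a,a), above(d,d), above(f,c), above(f,e), at(c), on(c), ready(a), ready(f)}
optimal plan length = 3; 3 ≤ 4

Yes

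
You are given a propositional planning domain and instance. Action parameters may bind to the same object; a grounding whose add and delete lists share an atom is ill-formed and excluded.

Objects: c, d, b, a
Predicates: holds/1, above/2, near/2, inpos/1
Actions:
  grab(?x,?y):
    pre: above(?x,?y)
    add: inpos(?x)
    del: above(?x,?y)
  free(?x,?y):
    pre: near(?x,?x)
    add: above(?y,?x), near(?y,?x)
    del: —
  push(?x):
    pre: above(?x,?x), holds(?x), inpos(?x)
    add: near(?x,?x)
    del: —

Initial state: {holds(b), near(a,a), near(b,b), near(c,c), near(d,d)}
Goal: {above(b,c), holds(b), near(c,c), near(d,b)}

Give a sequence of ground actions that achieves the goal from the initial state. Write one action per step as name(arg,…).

free(c,b); free(b,d)

1. free(c,b)  →  {above(b,c), holds(b), near(a,a), near(b,b), near(b,c), near(c,c), near(d,d)}
2. free(b,d)  →  {above(b,c), above(d,b), holds(b), near(a,a), near(b,b), near(b,c), near(c,c), near(d,b), near(d,d)}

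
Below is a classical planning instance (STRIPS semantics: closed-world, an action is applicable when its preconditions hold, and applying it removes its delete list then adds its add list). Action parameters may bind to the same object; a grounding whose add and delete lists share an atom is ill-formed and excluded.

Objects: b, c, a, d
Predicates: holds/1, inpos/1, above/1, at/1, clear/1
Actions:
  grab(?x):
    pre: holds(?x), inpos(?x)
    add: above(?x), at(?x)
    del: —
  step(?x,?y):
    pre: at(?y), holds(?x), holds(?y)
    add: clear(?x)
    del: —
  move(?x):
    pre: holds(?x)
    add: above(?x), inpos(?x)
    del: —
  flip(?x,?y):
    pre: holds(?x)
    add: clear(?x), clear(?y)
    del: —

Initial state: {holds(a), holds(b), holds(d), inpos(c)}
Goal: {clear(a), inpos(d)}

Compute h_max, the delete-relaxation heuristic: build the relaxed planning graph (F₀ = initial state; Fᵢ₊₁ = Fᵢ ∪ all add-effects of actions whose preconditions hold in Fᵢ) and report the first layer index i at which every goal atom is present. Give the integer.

F0 = init (4 atoms)
F1 = F0 ∪ {above(a), above(b), above(d), clear(a), clear(b), clear(c), clear(d), inpos(a), inpos(b), inpos(d)}  (14 atoms)
goal ⊆ F1  ⇒  h_max = 1

1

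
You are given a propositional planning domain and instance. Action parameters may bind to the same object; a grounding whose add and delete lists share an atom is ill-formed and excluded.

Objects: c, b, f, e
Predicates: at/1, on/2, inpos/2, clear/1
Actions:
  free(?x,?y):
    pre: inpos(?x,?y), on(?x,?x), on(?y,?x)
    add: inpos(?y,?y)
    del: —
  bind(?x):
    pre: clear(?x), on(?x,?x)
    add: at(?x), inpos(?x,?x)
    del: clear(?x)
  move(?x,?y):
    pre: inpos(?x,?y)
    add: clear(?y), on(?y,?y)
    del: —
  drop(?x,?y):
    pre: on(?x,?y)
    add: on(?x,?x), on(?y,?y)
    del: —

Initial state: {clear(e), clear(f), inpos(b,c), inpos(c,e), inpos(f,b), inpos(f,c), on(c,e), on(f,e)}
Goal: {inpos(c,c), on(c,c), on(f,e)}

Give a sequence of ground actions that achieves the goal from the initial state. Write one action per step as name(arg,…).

move(b,c); bind(c)

1. move(b,c)  →  {clear(c), clear(e), clear(f), inpos(b,c), inpos(c,e), inpos(f,b), inpos(f,c), on(c,c), on(c,e), on(f,e)}
2. bind(c)  →  {at(c), clear(e), clear(f), inpos(b,c), inpos(c,c), inpos(c,e), inpos(f,b), inpos(f,c), on(c,c), on(c,e), on(f,e)}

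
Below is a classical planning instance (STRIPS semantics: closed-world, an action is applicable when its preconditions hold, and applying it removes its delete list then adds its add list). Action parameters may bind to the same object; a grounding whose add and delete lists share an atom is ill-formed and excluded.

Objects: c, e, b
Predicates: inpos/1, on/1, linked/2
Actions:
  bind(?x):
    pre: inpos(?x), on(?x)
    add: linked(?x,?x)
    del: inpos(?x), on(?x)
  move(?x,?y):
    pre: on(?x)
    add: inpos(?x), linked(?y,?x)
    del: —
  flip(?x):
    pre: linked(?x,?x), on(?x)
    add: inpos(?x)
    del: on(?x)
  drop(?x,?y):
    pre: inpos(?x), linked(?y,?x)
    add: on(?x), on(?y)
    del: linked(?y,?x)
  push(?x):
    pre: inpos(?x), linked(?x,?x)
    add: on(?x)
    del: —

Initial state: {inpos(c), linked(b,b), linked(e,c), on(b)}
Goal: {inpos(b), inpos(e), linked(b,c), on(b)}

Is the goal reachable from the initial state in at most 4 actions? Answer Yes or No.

Yes

1. move(b,c)  →  {inpos(b), inpos(c), linked(b,b), linked(c,b), linked(e,c), on(b)}
2. drop(c,e)  →  {inpos(b), inpos(c), linked(b,b), linked(c,b), on(b), on(c), on(e)}
3. move(c,b)  →  {inpos(b), inpos(c), linked(b,b), linked(b,c), linked(c,b), on(b), on(c), on(e)}
4. move(e,c)  →  {inpos(b), inpos(c), inpos(e), linked(b,b), linked(b,c), linked(c,b), linked(c,e), on(b), on(c), on(e)}
optimal plan length = 4; 4 ≤ 4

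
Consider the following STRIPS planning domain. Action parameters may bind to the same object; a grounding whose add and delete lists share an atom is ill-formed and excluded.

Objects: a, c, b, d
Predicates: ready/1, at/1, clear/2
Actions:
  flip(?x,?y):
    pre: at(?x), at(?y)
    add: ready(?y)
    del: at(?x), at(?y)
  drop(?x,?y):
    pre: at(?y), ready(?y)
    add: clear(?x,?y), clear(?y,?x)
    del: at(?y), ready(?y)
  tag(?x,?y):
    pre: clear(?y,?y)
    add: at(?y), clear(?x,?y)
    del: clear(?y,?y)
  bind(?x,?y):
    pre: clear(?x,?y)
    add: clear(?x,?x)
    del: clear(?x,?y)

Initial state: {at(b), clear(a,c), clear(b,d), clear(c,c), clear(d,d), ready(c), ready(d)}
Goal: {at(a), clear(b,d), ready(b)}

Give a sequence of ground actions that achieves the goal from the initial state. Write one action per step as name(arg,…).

1. flip(b,b)  →  {clear(a,c), clear(b,d), clear(c,c), clear(d,d), ready(b), ready(c), ready(d)}
2. bind(a,c)  →  {clear(a,a), clear(b,d), clear(c,c), clear(d,d), ready(b), ready(c), ready(d)}
3. tag(c,a)  →  {at(a), clear(b,d), clear(c,a), clear(c,c), clear(d,d), ready(b), ready(c), ready(d)}

flip(b,b); bind(a,c); tag(c,a)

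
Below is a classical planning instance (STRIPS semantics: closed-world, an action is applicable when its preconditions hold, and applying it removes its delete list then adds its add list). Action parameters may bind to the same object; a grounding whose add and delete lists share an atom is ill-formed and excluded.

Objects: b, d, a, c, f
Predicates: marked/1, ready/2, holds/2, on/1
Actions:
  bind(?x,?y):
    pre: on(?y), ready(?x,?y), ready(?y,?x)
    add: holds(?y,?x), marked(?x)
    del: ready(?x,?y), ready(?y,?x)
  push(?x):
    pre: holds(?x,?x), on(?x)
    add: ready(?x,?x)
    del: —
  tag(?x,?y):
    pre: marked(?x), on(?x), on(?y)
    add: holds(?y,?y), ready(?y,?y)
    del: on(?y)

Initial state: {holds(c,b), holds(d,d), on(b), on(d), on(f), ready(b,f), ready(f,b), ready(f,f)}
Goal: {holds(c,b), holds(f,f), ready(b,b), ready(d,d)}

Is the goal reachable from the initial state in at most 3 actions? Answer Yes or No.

Yes

1. bind(f,f)  →  {holds(c,b), holds(d,d), holds(f,f), marked(f), on(b), on(d), on(f), ready(b,f), ready(f,b)}
2. push(d)  →  {holds(c,b), holds(d,d), holds(f,f), marked(f), on(b), on(d), on(f), ready(b,f), ready(d,d), ready(f,b)}
3. tag(f,b)  →  {holds(b,b), holds(c,b), holds(d,d), holds(f,f), marked(f), on(d), on(f), ready(b,b), ready(b,f), ready(d,d), ready(f,b)}
optimal plan length = 3; 3 ≤ 3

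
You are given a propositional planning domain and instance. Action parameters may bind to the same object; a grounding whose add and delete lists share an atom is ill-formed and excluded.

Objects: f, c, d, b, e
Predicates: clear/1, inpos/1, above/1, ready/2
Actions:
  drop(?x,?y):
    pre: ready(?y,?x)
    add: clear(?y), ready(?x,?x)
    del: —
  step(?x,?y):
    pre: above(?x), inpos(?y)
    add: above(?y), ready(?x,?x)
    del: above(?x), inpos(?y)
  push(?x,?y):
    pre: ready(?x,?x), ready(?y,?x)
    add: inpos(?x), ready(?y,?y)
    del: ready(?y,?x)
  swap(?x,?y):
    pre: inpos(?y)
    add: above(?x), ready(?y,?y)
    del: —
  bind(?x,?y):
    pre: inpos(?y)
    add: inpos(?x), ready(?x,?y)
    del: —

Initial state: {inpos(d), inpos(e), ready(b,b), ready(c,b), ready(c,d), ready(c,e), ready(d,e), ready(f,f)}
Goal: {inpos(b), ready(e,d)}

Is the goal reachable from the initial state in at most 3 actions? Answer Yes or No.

Yes

1. push(b,c)  →  {inpos(b), inpos(d), inpos(e), ready(b,b), ready(c,c), ready(c,d), ready(c,e), ready(d,e), ready(f,f)}
2. bind(e,d)  →  {inpos(b), inpos(d), inpos(e), ready(b,b), ready(c,c), ready(c,d), ready(c,e), ready(d,e), ready(e,d), ready(f,f)}
optimal plan length = 2; 2 ≤ 3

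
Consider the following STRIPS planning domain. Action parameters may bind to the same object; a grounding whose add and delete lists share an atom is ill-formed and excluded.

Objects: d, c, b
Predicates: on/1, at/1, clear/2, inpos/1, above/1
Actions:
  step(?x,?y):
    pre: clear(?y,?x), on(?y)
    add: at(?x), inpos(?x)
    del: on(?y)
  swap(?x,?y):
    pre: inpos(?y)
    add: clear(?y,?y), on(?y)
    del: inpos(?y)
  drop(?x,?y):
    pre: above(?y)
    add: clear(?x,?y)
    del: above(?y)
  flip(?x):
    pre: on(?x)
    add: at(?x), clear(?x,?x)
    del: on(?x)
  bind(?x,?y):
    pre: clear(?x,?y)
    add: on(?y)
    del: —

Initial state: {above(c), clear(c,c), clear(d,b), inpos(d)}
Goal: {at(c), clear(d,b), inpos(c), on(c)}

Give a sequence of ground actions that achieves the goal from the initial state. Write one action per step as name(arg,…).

bind(c,c); step(c,c); bind(c,c)

1. bind(c,c)  →  {above(c), clear(c,c), clear(d,b), inpos(d), on(c)}
2. step(c,c)  →  {above(c), at(c), clear(c,c), clear(d,b), inpos(c), inpos(d)}
3. bind(c,c)  →  {above(c), at(c), clear(c,c), clear(d,b), inpos(c), inpos(d), on(c)}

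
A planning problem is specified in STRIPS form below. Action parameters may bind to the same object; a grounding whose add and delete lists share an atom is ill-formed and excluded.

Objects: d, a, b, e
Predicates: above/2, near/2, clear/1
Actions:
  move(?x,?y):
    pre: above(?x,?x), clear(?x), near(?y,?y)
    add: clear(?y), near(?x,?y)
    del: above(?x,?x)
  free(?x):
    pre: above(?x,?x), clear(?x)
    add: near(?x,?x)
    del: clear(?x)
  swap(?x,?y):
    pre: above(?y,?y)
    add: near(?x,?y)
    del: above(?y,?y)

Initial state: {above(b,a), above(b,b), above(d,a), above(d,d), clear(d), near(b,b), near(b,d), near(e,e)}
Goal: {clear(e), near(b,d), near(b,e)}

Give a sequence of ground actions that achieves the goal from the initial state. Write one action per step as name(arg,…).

1. move(d,b)  →  {above(b,a), above(b,b), above(d,a), clear(b), clear(d), near(b,b), near(b,d), near(d,b), near(e,e)}
2. move(b,e)  →  {above(b,a), above(d,a), clear(b), clear(d), clear(e), near(b,b), near(b,d), near(b,e), near(d,b), near(e,e)}

move(d,b); move(b,e)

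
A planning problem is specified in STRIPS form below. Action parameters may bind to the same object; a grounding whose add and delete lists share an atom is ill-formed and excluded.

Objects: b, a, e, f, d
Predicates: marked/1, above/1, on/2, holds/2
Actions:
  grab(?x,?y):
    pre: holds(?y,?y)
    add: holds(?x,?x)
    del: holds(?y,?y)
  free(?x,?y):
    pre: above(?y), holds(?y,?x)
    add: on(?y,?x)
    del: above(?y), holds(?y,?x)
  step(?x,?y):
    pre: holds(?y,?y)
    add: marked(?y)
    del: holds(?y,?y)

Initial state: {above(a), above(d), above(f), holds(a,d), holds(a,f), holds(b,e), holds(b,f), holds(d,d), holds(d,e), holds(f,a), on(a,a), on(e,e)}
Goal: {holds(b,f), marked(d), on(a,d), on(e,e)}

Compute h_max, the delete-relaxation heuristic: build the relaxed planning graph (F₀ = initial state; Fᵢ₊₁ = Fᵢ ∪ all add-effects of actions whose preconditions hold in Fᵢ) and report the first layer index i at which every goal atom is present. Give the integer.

1

F0 = init (12 atoms)
F1 = F0 ∪ {holds(a,a), holds(b,b), holds(e,e), holds(f,f), marked(d), on(a,d), on(a,f), on(d,d), on(d,e), on(f,a)}  (22 atoms)
goal ⊆ F1  ⇒  h_max = 1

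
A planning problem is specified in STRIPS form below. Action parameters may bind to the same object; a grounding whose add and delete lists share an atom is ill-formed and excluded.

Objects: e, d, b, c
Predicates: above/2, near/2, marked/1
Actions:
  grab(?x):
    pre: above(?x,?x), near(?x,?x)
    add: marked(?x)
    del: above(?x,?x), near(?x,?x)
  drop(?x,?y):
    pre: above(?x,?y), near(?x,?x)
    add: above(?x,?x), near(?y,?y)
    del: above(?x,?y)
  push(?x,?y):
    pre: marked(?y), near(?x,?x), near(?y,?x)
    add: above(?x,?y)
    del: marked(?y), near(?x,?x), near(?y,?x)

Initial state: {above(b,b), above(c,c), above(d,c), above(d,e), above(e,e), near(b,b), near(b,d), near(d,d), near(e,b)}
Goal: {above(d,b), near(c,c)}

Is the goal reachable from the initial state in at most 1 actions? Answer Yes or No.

No

1. grab(b)  →  {above(c,c), above(d,c), above(d,e), above(e,e), marked(b), near(b,d), near(d,d), near(e,b)}
2. drop(d,c)  →  {above(c,c), above(d,d), above(d,e), above(e,e), marked(b), near(b,d), near(c,c), near(d,d), near(e,b)}
3. push(d,b)  →  {above(c,c), above(d,b), above(d,d), above(d,e), above(e,e), near(c,c), near(e,b)}
optimal plan length = 3; 3 > 1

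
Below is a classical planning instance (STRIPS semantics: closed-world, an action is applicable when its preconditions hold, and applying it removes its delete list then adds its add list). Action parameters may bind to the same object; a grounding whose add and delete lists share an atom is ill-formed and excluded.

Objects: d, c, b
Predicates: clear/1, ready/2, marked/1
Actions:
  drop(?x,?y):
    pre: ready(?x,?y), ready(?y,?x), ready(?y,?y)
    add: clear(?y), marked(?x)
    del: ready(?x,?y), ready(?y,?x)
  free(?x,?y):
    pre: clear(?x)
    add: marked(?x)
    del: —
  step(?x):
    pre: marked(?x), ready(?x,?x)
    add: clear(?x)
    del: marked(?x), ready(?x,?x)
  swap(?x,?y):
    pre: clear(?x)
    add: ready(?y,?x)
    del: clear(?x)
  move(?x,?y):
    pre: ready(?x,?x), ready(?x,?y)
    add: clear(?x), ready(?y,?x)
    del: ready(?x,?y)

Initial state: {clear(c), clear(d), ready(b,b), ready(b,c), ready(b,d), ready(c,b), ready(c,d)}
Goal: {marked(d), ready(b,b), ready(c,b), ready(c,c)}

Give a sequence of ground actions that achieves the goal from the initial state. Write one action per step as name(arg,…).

1. free(d,d)  →  {clear(c), clear(d), marked(d), ready(b,b), ready(b,c), ready(b,d), ready(c,b), ready(c,d)}
2. swap(c,c)  →  {clear(d), marked(d), ready(b,b), ready(b,c), ready(b,d), ready(c,b), ready(c,c), ready(c,d)}

free(d,d); swap(c,c)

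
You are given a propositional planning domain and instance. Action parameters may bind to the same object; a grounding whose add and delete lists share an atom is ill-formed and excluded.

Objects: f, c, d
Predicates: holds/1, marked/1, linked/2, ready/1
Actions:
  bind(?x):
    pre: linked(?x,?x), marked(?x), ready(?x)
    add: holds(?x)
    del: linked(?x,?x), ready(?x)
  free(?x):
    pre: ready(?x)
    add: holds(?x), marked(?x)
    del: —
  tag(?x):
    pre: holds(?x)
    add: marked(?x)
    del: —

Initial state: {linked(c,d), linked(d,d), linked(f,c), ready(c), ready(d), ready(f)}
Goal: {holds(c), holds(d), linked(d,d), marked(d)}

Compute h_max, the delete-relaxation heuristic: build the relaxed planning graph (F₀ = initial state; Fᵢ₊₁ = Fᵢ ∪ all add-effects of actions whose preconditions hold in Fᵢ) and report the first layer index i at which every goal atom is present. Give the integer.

1

F0 = init (6 atoms)
F1 = F0 ∪ {holds(c), holds(d), holds(f), marked(c), marked(d), marked(f)}  (12 atoms)
goal ⊆ F1  ⇒  h_max = 1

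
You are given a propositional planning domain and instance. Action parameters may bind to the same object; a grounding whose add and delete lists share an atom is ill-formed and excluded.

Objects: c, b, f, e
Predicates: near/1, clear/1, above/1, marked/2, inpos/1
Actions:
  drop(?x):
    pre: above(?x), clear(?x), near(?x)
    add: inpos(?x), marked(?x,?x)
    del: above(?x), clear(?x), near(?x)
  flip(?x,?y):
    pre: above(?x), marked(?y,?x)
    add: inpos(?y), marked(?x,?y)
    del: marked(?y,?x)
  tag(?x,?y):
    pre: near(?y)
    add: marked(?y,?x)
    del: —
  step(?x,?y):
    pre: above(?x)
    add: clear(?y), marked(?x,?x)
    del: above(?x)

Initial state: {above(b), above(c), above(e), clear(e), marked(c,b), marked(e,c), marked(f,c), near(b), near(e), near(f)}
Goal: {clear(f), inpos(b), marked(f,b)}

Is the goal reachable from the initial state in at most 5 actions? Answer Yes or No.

1. flip(b,c)  →  {above(b), above(c), above(e), clear(e), inpos(c), marked(b,c), marked(e,c), marked(f,c), near(b), near(e), near(f)}
2. flip(c,b)  →  {above(b), above(c), above(e), clear(e), inpos(b), inpos(c), marked(c,b), marked(e,c), marked(f,c), near(b), near(e), near(f)}
3. tag(b,f)  →  {above(b), above(c), above(e), clear(e), inpos(b), inpos(c), marked(c,b), marked(e,c), marked(f,b), marked(f,c), near(b), near(e), near(f)}
4. step(c,f)  →  {above(b), above(e), clear(e), clear(f), inpos(b), inpos(c), marked(c,b), marked(c,c), marked(e,c), marked(f,b), marked(f,c), near(b), near(e), near(f)}
optimal plan length = 4; 4 ≤ 5

Yes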